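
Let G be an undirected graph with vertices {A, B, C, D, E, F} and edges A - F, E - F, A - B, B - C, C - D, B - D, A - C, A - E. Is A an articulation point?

Deleting A raises the number of components from 1 to 2, so A is a cut vertex.

Yes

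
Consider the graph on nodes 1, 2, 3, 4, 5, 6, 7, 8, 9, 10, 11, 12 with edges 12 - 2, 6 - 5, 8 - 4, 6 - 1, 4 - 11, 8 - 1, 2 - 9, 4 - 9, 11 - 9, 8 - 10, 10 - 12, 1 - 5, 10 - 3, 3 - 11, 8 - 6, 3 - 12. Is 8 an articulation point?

Yes

Deleting 8 raises the number of components from 2 to 3, so 8 is a cut vertex.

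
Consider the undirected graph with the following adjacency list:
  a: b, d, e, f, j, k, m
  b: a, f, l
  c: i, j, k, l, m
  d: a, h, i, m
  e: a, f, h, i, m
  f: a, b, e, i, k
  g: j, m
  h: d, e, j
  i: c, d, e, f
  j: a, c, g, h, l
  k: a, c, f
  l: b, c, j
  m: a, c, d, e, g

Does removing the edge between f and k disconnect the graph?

After removing f-k, the path f-a-k still connects them, so the edge is not a bridge.

No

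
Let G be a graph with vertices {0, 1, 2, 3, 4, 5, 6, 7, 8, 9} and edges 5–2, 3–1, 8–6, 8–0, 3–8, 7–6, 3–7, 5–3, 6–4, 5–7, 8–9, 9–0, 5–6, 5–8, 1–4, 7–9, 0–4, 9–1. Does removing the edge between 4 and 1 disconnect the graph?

After removing 4–1, the path 4-0-9-1 still connects them, so the edge is not a bridge.

No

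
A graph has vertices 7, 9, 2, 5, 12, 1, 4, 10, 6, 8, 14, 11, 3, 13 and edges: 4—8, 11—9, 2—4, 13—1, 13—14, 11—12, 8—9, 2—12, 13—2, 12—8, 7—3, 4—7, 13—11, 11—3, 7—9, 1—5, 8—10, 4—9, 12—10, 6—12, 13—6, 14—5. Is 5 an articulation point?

No

Deleting 5 leaves 1 component (was 1) (its neighbors 1, 14 remain connected to each other), so 5 is not a cut vertex.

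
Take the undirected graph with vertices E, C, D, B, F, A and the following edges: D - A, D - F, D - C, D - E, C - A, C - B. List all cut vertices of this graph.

C, D

Removing C increases the component count from 1 to 2, so C is a cut vertex.
Removing D increases the component count from 1 to 3, so D is a cut vertex.
By contrast removing A leaves 1 component; it is not a cut vertex. No other vertex is a cut vertex either.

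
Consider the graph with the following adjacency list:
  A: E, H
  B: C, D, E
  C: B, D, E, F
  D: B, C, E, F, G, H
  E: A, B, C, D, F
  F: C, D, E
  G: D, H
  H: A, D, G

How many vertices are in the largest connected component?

Starting from A we can reach A, B, C, D, E, F, G, H. That is one component of size 8.
The largest has 8 vertices.

8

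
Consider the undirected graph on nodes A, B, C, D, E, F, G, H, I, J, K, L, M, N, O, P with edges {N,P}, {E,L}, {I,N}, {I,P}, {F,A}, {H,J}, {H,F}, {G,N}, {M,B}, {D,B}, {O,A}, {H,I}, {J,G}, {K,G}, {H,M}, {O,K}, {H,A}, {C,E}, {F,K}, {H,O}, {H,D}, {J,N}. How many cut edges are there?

The edges on the cycle H-O-A-H are not bridges since each lies on that cycle.
But removing C—E disconnects C from E; removing E—L disconnects E from L — these are bridges.
That makes 2 bridges.

2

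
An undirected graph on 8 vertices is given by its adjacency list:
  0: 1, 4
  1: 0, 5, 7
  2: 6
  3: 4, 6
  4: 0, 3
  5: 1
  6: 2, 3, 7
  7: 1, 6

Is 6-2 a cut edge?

Removing 6-2 leaves no path between 6 and 2: the component count goes from 1 to 2. So it is a bridge.

Yes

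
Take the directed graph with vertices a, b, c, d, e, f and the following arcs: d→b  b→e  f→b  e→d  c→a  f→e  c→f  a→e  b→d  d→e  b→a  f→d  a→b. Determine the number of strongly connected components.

3

{a, b, d, e} are all mutually reachable — one SCC of size 4.
{f} is an SCC by itself.
{c} is an SCC by itself.
That gives 3 strongly connected components.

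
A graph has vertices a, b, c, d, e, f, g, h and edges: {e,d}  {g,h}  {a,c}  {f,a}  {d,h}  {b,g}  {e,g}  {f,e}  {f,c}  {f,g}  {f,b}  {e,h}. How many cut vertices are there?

Removing f increases the component count from 1 to 2, so f is a cut vertex.
By contrast removing e leaves 1 component; it is not a cut vertex. No other vertex is a cut vertex either.

1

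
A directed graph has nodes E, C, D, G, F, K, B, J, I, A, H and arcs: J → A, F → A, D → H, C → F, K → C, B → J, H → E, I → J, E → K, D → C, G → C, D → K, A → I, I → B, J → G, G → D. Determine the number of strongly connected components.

{A, B, C, D, E, F, G, H, I, J, K} are all mutually reachable — one SCC of size 11.
That gives 1 strongly connected component.

1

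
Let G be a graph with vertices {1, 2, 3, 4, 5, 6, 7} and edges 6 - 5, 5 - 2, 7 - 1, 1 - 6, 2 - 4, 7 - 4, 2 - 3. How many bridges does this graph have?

1

The edges on the cycle 7-1-6-5-2-4-7 are not bridges since each lies on that cycle.
But removing 2 - 3 disconnects 2 from 3 — this is a bridge.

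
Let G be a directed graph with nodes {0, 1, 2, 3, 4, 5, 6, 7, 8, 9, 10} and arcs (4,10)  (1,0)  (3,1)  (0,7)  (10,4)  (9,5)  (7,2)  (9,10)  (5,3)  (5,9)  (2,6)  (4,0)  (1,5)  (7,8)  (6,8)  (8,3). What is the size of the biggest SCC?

11

{0, 1, 2, 3, 4, 5, 6, 7, 8, 9, 10} are all mutually reachable — one SCC of size 11.
The largest has 11 vertices.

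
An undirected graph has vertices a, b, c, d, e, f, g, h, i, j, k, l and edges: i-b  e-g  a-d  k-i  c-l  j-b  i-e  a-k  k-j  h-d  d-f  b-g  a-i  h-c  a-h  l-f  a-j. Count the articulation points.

1

Removing a increases the component count from 1 to 2, so a is a cut vertex.
By contrast removing h leaves 1 component; it is not a cut vertex. No other vertex is a cut vertex either.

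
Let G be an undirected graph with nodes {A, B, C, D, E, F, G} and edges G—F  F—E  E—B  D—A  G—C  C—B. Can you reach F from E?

From E we can reach B, C, E, F, G, which includes F.

Yes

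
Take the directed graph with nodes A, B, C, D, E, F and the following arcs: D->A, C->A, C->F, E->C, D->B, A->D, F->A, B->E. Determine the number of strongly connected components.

1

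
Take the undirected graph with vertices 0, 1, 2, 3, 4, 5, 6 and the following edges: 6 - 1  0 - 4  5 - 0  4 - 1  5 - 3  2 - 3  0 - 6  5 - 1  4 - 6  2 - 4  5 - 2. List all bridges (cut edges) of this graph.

The edges on the cycle 5-2-4-0-5 are not bridges since each lies on that cycle.
Every edge lies on some cycle, so there are no bridges.

none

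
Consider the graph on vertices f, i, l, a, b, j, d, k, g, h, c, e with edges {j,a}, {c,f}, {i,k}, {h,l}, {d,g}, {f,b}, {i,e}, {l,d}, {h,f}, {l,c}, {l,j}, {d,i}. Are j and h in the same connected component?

From j we can reach a, b, c, d, e, f, g, h, i, j, k, l, which includes h.

Yes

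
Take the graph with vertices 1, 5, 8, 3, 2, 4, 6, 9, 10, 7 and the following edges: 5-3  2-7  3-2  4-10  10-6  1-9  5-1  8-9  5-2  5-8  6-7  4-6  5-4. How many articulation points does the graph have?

Removing 5 increases the component count from 1 to 2, so 5 is a cut vertex.
By contrast removing 1 leaves 1 component; it is not a cut vertex. No other vertex is a cut vertex either.

1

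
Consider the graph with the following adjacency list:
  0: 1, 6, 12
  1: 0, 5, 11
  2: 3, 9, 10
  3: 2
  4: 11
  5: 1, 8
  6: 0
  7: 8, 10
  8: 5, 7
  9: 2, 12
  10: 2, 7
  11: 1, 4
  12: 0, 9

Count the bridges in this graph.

4

The edges on the cycle 9-12-0-1-5-8-7-10-2-9 are not bridges since each lies on that cycle.
But removing 11-4 disconnects 11 from 4; removing 2-3 disconnects 2 from 3; removing 0-6 disconnects 0 from 6; removing 11-1 disconnects 11 from 1 — these are bridges.
That makes 4 bridges.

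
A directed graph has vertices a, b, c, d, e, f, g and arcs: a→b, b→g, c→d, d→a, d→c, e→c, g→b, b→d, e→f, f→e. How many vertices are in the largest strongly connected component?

{a, b, c, d, g} are all mutually reachable — one SCC of size 5.
{e, f} are all mutually reachable — one SCC of size 2.
The largest has 5 vertices.

5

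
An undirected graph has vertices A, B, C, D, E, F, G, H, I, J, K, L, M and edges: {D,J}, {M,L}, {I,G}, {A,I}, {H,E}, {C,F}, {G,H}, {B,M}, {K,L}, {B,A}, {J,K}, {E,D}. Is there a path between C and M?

No

The component containing C is {C, F}, and M is not in it.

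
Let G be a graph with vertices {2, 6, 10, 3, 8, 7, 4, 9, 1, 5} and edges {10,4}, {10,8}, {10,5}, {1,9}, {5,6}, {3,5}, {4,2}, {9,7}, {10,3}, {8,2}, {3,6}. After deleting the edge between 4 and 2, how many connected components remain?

4 and 2 are still connected via 4-10-8-2, so the component count stays at 2.

2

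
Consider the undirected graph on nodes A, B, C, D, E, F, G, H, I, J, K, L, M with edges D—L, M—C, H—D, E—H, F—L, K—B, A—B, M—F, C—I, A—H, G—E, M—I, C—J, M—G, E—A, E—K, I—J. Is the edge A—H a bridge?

No

After removing A—H, the path A-E-H still connects them, so the edge is not a bridge.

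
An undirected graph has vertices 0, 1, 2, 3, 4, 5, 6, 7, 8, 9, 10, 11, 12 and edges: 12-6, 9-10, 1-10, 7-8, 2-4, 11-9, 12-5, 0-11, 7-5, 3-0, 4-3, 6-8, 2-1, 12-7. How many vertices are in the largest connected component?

Starting from 5 we can reach 5, 6, 7, 8, 12. That is one component of size 5.
Starting from 0 we can reach 0, 1, 2, 3, 4, 9, 10, 11. That is one component of size 8.
The largest has 8 vertices.

8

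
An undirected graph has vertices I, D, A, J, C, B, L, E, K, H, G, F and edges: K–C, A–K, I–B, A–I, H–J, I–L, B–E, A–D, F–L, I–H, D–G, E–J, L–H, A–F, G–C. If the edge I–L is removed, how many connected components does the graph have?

1

I and L are still connected via I-H-L, so the component count stays at 1.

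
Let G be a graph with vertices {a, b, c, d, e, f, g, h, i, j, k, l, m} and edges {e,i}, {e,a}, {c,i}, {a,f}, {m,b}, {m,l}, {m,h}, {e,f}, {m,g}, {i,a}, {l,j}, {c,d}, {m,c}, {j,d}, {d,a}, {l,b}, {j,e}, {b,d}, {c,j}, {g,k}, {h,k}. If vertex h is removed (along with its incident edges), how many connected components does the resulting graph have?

1

With h gone, the remaining components are: {a, b, c, d, e, f, g, i, j, k, l, m}.
That is 1 component.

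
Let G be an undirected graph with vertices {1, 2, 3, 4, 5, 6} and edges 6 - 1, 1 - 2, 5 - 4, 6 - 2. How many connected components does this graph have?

3 is isolated — a component by itself.
Starting from 4 we can reach 4, 5. That is one component of size 2.
Starting from 1 we can reach 1, 2, 6. That is one component of size 3.
Total: 3 components.

3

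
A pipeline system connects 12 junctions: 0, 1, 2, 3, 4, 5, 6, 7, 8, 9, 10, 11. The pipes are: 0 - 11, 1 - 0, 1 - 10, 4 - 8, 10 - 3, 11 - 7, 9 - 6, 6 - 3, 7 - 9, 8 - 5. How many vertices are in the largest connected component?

2 is isolated — a component by itself.
Starting from 4 we can reach 4, 5, 8. That is one component of size 3.
Starting from 0 we can reach 0, 1, 3, 6, 7, 9, 10, 11. That is one component of size 8.
The largest has 8 vertices.

8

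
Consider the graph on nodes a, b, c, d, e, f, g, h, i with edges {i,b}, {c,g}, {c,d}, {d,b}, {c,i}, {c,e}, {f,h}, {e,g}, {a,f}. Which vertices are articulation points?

Removing c increases the component count from 2 to 3, so c is a cut vertex.
Removing f increases the component count from 2 to 3, so f is a cut vertex.
By contrast removing a leaves 2 components; it is not a cut vertex. No other vertex is a cut vertex either.

c, f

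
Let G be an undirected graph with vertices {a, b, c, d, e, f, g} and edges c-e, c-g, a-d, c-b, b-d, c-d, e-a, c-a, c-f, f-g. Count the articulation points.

Removing c increases the component count from 1 to 2, so c is a cut vertex.
By contrast removing d leaves 1 component; it is not a cut vertex. No other vertex is a cut vertex either.

1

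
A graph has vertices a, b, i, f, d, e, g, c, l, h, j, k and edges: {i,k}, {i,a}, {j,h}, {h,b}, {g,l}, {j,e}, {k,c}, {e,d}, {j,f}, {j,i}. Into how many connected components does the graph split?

2

Starting from g we can reach g, l. That is one component of size 2.
Starting from a we can reach a, b, c, d, e, f, h, i, j, k. That is one component of size 10.
Total: 2 components.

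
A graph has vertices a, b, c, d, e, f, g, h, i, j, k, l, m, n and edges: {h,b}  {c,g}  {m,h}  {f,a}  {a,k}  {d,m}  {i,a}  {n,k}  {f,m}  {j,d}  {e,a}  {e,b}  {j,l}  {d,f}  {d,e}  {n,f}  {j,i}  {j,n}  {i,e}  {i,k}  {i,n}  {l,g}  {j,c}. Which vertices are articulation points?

j

Removing j increases the component count from 1 to 2, so j is a cut vertex.
By contrast removing f leaves 1 component; it is not a cut vertex. No other vertex is a cut vertex either.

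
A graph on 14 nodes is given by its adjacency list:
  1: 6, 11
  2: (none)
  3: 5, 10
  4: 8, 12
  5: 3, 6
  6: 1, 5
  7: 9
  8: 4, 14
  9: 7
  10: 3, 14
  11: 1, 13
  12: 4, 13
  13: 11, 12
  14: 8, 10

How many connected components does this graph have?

3

2 is isolated — a component by itself.
Starting from 7 we can reach 7, 9. That is one component of size 2.
Starting from 1 we can reach 1, 3, 4, 5, 6, 8, 10, 11, 12, 13, 14. That is one component of size 11.
Total: 3 components.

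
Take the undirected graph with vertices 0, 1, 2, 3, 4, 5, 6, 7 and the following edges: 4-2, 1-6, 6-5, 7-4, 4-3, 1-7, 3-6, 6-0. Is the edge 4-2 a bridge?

Yes

Removing 4-2 leaves no path between 4 and 2: the component count goes from 1 to 2. So it is a bridge.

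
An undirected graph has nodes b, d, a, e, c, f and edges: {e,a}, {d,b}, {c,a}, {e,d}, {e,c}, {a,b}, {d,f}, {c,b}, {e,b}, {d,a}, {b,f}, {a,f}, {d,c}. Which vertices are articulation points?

none

Removing d, for instance, still leaves 1 component. No single vertex removal increases the component count — the graph has no articulation points.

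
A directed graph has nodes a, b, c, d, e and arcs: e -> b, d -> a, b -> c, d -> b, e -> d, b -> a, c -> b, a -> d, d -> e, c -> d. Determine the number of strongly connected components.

1

{a, b, c, d, e} are all mutually reachable — one SCC of size 5.
That gives 1 strongly connected component.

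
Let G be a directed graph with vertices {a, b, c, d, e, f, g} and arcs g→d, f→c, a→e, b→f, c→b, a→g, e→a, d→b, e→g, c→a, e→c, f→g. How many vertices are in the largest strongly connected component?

{a, b, c, d, e, f, g} are all mutually reachable — one SCC of size 7.
The largest has 7 vertices.

7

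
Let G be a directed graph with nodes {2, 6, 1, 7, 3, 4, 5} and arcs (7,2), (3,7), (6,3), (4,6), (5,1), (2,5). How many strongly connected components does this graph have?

7

{2} is an SCC by itself.
{5} is an SCC by itself.
{4} is an SCC by itself.
{3} is an SCC by itself.
{7} is an SCC by itself.
(and 2 more singleton SCCs)
That gives 7 strongly connected components.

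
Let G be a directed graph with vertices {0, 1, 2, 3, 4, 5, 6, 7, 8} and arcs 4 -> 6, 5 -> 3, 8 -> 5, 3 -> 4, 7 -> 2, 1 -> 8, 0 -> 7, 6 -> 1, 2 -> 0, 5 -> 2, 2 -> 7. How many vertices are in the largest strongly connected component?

6

{1, 3, 4, 5, 6, 8} are all mutually reachable — one SCC of size 6.
{0, 2, 7} are all mutually reachable — one SCC of size 3.
The largest has 6 vertices.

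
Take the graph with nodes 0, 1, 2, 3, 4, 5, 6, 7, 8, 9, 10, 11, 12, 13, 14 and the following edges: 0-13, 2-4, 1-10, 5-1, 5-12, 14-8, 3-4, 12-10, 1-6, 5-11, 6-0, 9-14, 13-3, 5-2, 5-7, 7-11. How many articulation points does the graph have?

2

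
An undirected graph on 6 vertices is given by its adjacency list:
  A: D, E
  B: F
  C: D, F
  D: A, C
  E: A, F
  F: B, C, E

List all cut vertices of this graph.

Removing F increases the component count from 1 to 2, so F is a cut vertex.
By contrast removing C leaves 1 component; it is not a cut vertex. No other vertex is a cut vertex either.

F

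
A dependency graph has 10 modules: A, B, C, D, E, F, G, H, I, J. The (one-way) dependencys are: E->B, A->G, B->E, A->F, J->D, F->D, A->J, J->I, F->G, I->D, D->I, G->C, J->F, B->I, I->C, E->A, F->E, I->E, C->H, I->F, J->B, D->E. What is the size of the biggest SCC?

7

{A, B, D, E, F, I, J} are all mutually reachable — one SCC of size 7.
{G} is an SCC by itself.
{C} is an SCC by itself.
{H} is an SCC by itself.
The largest has 7 vertices.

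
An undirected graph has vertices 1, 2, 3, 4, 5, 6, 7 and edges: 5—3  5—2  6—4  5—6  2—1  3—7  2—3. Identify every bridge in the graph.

1-2, 3-7, 4-6, 5-6

The edges on the cycle 5-2-3-5 are not bridges since each lies on that cycle.
But removing 2—1 disconnects 2 from 1; removing 3—7 disconnects 3 from 7; removing 4—6 disconnects 4 from 6; removing 5—6 disconnects 5 from 6 — these are bridges.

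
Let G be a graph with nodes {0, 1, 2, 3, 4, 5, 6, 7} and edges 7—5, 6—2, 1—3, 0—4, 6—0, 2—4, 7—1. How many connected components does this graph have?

Starting from 0 we can reach 0, 2, 4, 6. That is one component of size 4.
Starting from 1 we can reach 1, 3, 5, 7. That is one component of size 4.
Total: 2 components.

2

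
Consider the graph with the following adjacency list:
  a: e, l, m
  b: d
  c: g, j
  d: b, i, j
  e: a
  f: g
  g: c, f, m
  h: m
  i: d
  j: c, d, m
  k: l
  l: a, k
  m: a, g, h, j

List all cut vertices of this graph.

Removing a increases the component count from 1 to 3, so a is a cut vertex.
Removing d increases the component count from 1 to 3, so d is a cut vertex.
Removing g increases the component count from 1 to 2, so g is a cut vertex.
Likewise j, l, m are cut vertices.
By contrast removing i leaves 1 component; it is not a cut vertex. No other vertex is a cut vertex either.

a, d, g, j, l, m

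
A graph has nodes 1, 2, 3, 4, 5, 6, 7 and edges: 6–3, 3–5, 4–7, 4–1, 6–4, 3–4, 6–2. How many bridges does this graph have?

The edges on the cycle 6-3-4-6 are not bridges since each lies on that cycle.
But removing 4–7 disconnects 4 from 7; removing 3–5 disconnects 3 from 5; removing 4–1 disconnects 4 from 1; removing 6–2 disconnects 6 from 2 — these are bridges.
That makes 4 bridges.

4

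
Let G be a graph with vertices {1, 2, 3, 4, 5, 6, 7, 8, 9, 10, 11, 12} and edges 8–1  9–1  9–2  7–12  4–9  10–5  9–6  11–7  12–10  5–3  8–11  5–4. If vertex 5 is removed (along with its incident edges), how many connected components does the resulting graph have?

With 5 gone, the remaining components are: {3}; {1, 2, 4, 6, 7, 8, 9, 10, 11, 12}.
That is 2 components.

2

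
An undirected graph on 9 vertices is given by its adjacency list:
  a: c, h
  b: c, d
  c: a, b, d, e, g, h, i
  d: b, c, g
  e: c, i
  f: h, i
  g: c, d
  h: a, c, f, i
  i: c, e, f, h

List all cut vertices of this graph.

c

Removing c increases the component count from 1 to 2, so c is a cut vertex.
By contrast removing e leaves 1 component; it is not a cut vertex. No other vertex is a cut vertex either.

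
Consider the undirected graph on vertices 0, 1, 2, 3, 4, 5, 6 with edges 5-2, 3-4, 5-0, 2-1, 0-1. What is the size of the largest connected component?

4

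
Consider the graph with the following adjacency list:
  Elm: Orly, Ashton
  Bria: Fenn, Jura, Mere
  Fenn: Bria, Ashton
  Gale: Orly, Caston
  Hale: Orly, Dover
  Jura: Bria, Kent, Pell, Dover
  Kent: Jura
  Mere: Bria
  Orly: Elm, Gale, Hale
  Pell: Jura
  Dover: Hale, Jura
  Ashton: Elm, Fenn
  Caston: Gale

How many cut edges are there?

5

The edges on the cycle Hale-Orly-Elm-Ashton-Fenn-Bria-Jura-Dover-Hale are not bridges since each lies on that cycle.
But removing Orly-Gale disconnects Orly from Gale; removing Gale-Caston disconnects Gale from Caston; removing Kent-Jura disconnects Kent from Jura; removing Mere-Bria disconnects Mere from Bria — these are bridges.
In total 5 edges are bridges.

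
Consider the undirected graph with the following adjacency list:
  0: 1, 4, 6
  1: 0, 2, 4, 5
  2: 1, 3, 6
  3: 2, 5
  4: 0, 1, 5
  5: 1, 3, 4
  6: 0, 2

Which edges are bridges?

The edges on the cycle 0-4-1-2-6-0 are not bridges since each lies on that cycle.
Every edge lies on some cycle, so there are no bridges.

none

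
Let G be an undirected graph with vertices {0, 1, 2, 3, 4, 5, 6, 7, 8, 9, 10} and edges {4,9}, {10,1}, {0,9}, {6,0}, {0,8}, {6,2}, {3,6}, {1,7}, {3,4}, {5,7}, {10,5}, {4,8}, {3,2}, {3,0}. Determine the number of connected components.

2

Starting from 1 we can reach 1, 5, 7, 10. That is one component of size 4.
Starting from 0 we can reach 0, 2, 3, 4, 6, 8, 9. That is one component of size 7.
Total: 2 components.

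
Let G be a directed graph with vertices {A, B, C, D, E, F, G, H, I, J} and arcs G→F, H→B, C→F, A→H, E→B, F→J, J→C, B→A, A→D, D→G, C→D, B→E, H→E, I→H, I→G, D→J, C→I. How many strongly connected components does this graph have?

1

{A, B, C, D, E, F, G, H, I, J} are all mutually reachable — one SCC of size 10.
That gives 1 strongly connected component.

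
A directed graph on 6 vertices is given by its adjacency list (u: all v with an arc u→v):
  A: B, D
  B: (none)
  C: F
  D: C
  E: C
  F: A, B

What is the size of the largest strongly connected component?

4

{A, C, D, F} are all mutually reachable — one SCC of size 4.
{E} is an SCC by itself.
{B} is an SCC by itself.
The largest has 4 vertices.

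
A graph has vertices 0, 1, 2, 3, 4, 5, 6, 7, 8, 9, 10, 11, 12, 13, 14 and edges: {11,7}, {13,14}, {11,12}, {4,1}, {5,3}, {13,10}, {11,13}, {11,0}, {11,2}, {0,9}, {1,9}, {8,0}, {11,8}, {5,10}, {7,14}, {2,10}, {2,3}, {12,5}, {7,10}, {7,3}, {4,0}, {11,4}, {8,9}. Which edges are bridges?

none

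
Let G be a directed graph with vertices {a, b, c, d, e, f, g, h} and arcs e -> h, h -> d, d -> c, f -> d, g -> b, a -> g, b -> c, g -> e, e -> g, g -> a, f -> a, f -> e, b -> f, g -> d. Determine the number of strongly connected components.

{a, b, e, f, g} are all mutually reachable — one SCC of size 5.
{c} is an SCC by itself.
{h} is an SCC by itself.
{d} is an SCC by itself.
That gives 4 strongly connected components.

4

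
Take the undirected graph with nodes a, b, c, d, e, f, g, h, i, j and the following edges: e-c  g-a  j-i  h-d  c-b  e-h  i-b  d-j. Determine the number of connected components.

3

f is isolated — a component by itself.
Starting from a we can reach a, g. That is one component of size 2.
Starting from b we can reach b, c, d, e, h, i, j. That is one component of size 7.
Total: 3 components.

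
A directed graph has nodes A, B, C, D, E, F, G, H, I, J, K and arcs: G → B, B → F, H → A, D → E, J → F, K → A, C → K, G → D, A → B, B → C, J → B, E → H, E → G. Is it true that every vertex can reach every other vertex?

There is no directed path from I to D, so the graph is not strongly connected.

No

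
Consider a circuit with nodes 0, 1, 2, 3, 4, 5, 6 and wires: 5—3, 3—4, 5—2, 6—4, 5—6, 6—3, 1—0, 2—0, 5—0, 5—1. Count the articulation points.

1

Removing 5 increases the component count from 1 to 2, so 5 is a cut vertex.
By contrast removing 4 leaves 1 component; it is not a cut vertex. No other vertex is a cut vertex either.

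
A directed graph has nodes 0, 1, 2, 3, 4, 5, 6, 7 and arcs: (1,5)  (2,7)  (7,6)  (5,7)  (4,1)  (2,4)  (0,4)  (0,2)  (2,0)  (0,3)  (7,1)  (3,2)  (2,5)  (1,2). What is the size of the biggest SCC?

7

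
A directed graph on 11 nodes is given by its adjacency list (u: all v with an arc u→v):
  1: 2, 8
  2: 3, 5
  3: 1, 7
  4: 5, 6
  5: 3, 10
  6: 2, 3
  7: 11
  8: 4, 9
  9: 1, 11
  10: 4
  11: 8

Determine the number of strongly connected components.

1

{1, 2, 3, 4, 5, 6, 7, 8, 9, 10, 11} are all mutually reachable — one SCC of size 11.
That gives 1 strongly connected component.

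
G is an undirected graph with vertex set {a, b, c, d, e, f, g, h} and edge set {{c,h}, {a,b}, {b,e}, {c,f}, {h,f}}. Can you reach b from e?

Yes

From e we can reach a, b, e, which includes b.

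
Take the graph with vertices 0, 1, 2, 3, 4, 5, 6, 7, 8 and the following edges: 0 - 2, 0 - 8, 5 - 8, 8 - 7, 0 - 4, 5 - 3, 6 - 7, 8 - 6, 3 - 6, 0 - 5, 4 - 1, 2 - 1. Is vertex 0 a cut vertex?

Yes

Deleting 0 raises the number of components from 1 to 2, so 0 is a cut vertex.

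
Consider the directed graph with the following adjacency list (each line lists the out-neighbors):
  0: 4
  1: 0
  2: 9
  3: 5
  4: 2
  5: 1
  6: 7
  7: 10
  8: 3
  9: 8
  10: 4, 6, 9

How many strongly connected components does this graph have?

{0, 1, 2, 3, 4, 5, 8, 9} are all mutually reachable — one SCC of size 8.
{6, 7, 10} are all mutually reachable — one SCC of size 3.
That gives 2 strongly connected components.

2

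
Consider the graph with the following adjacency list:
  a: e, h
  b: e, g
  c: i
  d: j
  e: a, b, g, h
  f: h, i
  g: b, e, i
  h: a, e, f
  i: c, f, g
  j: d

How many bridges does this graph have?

The edges on the cycle h-f-i-g-b-e-h are not bridges since each lies on that cycle.
But removing d-j disconnects d from j; removing c-i disconnects c from i — these are bridges.
That makes 2 bridges.

2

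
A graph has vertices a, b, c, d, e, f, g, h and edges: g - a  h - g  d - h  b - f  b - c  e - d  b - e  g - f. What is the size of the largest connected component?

8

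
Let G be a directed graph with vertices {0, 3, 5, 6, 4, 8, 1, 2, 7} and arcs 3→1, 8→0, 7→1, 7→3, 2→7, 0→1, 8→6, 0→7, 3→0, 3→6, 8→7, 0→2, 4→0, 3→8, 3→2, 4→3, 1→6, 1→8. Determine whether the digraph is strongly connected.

No

There is no directed path from 1 to 4, so the graph is not strongly connected.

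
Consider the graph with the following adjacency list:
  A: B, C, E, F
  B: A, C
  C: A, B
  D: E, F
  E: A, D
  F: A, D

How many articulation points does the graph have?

Removing A increases the component count from 1 to 2, so A is a cut vertex.
By contrast removing E leaves 1 component; it is not a cut vertex. No other vertex is a cut vertex either.

1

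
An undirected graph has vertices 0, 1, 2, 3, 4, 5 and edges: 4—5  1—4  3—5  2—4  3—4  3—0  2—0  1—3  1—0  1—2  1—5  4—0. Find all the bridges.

none

The edges on the cycle 1-2-4-5-3-1 are not bridges since each lies on that cycle.
Every edge lies on some cycle, so there are no bridges.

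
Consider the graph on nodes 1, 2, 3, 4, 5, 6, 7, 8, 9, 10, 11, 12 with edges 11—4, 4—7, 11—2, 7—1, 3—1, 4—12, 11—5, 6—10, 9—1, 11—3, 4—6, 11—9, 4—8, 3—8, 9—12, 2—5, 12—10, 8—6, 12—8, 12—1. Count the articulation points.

Removing 11 increases the component count from 1 to 2, so 11 is a cut vertex.
By contrast removing 4 leaves 1 component; it is not a cut vertex. No other vertex is a cut vertex either.

1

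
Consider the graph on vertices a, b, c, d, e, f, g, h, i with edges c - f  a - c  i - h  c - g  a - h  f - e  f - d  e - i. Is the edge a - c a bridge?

No

After removing a - c, the path a-h-i-e-f-c still connects them, so the edge is not a bridge.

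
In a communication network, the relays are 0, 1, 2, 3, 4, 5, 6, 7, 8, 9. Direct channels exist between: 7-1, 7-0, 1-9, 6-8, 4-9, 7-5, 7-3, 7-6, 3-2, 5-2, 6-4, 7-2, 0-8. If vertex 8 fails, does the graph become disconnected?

Deleting 8 leaves 1 component (was 1) (its neighbors 0, 6 remain connected to each other), so 8 is not a cut vertex.

No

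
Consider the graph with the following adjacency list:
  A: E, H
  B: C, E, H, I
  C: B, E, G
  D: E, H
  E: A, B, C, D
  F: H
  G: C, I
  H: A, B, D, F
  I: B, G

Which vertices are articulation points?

H

Removing H increases the component count from 1 to 2, so H is a cut vertex.
By contrast removing F leaves 1 component; it is not a cut vertex. No other vertex is a cut vertex either.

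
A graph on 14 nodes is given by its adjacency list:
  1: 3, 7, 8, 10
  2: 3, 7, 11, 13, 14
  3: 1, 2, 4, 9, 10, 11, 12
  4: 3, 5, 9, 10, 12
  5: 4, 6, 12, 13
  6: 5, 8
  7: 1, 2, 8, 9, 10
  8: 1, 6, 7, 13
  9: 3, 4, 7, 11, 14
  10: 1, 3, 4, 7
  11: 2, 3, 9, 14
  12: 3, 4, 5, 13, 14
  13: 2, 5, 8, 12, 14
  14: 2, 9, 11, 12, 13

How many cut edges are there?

The edges on the cycle 2-14-12-13-8-7-2 are not bridges since each lies on that cycle.
Every edge lies on some cycle, so there are no bridges.

0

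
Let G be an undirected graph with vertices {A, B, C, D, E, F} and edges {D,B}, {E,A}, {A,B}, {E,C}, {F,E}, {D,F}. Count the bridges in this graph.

1

The edges on the cycle D-F-E-A-B-D are not bridges since each lies on that cycle.
But removing E–C disconnects E from C — this is a bridge.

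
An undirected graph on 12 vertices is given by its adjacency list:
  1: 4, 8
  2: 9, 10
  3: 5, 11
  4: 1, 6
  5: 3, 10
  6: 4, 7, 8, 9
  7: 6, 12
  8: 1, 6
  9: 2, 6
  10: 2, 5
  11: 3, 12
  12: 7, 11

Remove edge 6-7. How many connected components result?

6 and 7 are still connected via 6-9-2-10-5-3-11-12-7, so the component count stays at 1.

1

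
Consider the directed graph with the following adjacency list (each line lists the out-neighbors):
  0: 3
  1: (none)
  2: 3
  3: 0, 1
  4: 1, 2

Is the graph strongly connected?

There is no directed path from 1 to 4, so the graph is not strongly connected.

No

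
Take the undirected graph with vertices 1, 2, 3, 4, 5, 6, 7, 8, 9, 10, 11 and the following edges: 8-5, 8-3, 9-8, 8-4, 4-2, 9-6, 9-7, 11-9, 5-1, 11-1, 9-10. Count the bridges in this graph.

The edges on the cycle 11-9-8-5-1-11 are not bridges since each lies on that cycle.
But removing 9-7 disconnects 9 from 7; removing 9-10 disconnects 9 from 10; removing 8-4 disconnects 8 from 4; removing 8-3 disconnects 8 from 3 — these are bridges.
In total 6 edges are bridges.

6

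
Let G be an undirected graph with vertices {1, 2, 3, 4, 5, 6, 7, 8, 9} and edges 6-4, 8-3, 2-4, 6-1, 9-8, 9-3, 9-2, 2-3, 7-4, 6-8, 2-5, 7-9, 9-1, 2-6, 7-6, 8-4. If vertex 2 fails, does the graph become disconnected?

Deleting 2 raises the number of components from 1 to 2, so 2 is a cut vertex.

Yes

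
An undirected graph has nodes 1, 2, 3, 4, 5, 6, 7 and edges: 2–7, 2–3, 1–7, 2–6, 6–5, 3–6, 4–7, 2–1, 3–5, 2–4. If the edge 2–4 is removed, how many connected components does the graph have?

1

2 and 4 are still connected via 2-7-4, so the component count stays at 1.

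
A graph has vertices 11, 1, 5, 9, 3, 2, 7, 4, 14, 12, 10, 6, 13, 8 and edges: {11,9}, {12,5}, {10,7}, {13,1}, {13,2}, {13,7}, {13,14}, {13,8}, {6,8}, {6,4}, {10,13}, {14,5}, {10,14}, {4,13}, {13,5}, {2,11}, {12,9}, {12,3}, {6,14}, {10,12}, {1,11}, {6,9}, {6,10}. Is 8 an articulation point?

Deleting 8 leaves 1 component (was 1) (its neighbors 6, 13 remain connected to each other), so 8 is not a cut vertex.

No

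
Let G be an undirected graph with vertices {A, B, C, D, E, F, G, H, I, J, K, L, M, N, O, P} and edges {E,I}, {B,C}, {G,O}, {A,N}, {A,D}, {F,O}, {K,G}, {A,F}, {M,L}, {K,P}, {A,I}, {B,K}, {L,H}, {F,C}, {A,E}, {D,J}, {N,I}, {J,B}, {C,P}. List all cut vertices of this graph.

Removing A increases the component count from 2 to 3, so A is a cut vertex.
Removing L increases the component count from 2 to 3, so L is a cut vertex.
By contrast removing C leaves 2 components; it is not a cut vertex. No other vertex is a cut vertex either.

A, L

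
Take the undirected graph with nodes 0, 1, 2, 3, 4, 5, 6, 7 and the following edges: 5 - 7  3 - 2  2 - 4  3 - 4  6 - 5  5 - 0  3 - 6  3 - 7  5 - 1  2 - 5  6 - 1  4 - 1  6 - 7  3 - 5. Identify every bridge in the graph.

The edges on the cycle 3-6-5-3 are not bridges since each lies on that cycle.
But removing 5 - 0 disconnects 5 from 0 — this is a bridge.

0-5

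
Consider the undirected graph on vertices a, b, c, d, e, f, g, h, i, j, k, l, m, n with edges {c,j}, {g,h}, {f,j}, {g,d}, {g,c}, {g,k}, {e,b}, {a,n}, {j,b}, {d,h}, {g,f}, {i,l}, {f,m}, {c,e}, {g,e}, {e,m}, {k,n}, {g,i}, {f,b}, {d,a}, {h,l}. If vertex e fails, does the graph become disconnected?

Deleting e leaves 1 component (was 1) (its neighbors b, c, g, m remain connected to each other), so e is not a cut vertex.

No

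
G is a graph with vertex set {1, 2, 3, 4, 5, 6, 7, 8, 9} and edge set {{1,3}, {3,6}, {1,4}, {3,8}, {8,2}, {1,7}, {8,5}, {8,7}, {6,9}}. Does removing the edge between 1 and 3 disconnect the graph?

No

After removing 1-3, the path 1-7-8-3 still connects them, so the edge is not a bridge.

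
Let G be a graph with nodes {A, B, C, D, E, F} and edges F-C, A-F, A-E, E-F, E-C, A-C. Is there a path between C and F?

From C we can reach A, C, E, F, which includes F.

Yes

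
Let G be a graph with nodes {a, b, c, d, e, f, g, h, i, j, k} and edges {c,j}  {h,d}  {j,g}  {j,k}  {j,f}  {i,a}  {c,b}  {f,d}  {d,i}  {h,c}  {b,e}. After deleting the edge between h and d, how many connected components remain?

1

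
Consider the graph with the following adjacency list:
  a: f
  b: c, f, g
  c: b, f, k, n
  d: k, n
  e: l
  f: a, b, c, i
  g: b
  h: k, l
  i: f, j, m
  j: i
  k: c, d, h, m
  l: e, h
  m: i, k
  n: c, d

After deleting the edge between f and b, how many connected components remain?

1

f and b are still connected via f-c-b, so the component count stays at 1.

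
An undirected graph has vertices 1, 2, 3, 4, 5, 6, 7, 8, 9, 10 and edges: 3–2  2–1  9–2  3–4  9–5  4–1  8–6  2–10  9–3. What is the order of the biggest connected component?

7

7 is isolated — a component by itself.
Starting from 6 we can reach 6, 8. That is one component of size 2.
Starting from 1 we can reach 1, 2, 3, 4, 5, 9, 10. That is one component of size 7.
The largest has 7 vertices.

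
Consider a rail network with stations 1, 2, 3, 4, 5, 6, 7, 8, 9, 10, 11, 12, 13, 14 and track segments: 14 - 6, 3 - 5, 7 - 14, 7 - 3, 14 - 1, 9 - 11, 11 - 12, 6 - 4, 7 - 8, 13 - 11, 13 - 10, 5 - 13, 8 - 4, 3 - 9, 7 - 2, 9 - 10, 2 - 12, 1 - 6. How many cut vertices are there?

Removing 7 increases the component count from 1 to 2, so 7 is a cut vertex.
By contrast removing 14 leaves 1 component; it is not a cut vertex. No other vertex is a cut vertex either.

1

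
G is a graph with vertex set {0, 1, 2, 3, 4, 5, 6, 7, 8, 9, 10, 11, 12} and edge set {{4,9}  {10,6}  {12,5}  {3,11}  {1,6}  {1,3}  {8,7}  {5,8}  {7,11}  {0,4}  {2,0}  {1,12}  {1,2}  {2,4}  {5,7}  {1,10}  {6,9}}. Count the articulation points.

1

Removing 1 increases the component count from 1 to 2, so 1 is a cut vertex.
By contrast removing 6 leaves 1 component; it is not a cut vertex. No other vertex is a cut vertex either.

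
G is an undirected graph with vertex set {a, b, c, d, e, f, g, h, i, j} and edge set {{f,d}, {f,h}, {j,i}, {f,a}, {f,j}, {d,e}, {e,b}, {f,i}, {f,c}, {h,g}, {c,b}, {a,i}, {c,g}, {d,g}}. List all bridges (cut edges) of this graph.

The edges on the cycle f-j-i-f are not bridges since each lies on that cycle.
Every edge lies on some cycle, so there are no bridges.

none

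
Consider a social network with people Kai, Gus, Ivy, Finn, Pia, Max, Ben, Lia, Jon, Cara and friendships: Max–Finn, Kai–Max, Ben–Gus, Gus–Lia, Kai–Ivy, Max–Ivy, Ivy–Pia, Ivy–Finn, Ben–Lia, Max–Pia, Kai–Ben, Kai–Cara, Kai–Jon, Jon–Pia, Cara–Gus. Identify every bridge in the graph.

The edges on the cycle Kai-Max-Finn-Ivy-Kai are not bridges since each lies on that cycle.
Every edge lies on some cycle, so there are no bridges.

none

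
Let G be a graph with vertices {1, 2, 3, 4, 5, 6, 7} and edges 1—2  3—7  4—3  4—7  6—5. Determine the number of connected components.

3

Starting from 5 we can reach 5, 6. That is one component of size 2.
Starting from 1 we can reach 1, 2. That is one component of size 2.
Starting from 3 we can reach 3, 4, 7. That is one component of size 3.
Total: 3 components.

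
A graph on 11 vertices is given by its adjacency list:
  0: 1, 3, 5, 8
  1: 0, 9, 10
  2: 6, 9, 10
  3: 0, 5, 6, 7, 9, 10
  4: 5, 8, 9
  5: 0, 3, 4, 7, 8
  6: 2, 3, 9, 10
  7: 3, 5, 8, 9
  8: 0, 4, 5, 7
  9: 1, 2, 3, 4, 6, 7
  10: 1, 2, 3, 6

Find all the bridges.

none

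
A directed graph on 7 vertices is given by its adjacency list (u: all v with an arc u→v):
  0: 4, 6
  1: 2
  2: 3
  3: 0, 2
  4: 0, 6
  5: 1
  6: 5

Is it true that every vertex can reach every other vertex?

Yes

From 6 we can reach every vertex (0, 1, 2, 3, 4, 5, 6), and every vertex can reach 6 (0, 1, 2, 3, 4, 5, 6). So the whole graph is one strongly connected component.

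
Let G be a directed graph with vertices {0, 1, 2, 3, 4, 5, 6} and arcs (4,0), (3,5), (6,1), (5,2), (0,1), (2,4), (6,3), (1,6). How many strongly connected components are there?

1

{0, 1, 2, 3, 4, 5, 6} are all mutually reachable — one SCC of size 7.
That gives 1 strongly connected component.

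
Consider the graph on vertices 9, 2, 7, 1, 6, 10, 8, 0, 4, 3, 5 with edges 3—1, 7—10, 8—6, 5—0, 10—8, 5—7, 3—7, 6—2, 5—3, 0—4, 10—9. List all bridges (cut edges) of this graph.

0-4, 0-5, 1-3, 10-7, 10-8, 10-9, 2-6, 6-8

The edges on the cycle 5-3-7-5 are not bridges since each lies on that cycle.
But removing 4—0 disconnects 4 from 0; removing 2—6 disconnects 2 from 6; removing 7—10 disconnects 7 from 10; removing 10—9 disconnects 10 from 9 — these are bridges.
In total 8 edges are bridges.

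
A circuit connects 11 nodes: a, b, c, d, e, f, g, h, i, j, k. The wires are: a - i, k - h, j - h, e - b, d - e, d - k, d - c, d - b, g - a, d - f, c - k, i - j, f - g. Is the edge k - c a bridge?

After removing k - c, the path k-d-c still connects them, so the edge is not a bridge.

No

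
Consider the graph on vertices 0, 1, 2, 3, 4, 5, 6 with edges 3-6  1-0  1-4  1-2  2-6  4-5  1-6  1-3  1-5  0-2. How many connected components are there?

1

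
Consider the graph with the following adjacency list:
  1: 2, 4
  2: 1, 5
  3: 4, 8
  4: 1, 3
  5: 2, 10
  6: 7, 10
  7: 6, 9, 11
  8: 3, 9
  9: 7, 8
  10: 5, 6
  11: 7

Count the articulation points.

Removing 7 increases the component count from 1 to 2, so 7 is a cut vertex.
By contrast removing 8 leaves 1 component; it is not a cut vertex. No other vertex is a cut vertex either.

1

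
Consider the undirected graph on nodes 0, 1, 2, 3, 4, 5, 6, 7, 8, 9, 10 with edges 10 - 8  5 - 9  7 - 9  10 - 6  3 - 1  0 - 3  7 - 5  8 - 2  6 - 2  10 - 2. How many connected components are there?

4 is isolated — a component by itself.
Starting from 5 we can reach 5, 7, 9. That is one component of size 3.
Starting from 0 we can reach 0, 1, 3. That is one component of size 3.
Starting from 2 we can reach 2, 6, 8, 10. That is one component of size 4.
Total: 4 components.

4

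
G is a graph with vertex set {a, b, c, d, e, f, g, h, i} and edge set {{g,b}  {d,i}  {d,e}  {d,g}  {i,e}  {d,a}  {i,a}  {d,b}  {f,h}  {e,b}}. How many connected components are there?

3

c is isolated — a component by itself.
Starting from f we can reach f, h. That is one component of size 2.
Starting from a we can reach a, b, d, e, g, i. That is one component of size 6.
Total: 3 components.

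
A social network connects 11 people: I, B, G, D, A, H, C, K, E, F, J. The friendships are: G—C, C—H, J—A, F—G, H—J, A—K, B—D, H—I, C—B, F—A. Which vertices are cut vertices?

Removing A increases the component count from 2 to 3, so A is a cut vertex.
Removing B increases the component count from 2 to 3, so B is a cut vertex.
Removing C increases the component count from 2 to 3, so C is a cut vertex.
Likewise H is a cut vertex.
By contrast removing J leaves 2 components; it is not a cut vertex. No other vertex is a cut vertex either.

A, B, C, H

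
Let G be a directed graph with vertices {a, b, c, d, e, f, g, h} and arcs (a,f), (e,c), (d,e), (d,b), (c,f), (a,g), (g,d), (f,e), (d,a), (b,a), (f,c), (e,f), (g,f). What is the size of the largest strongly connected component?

4

{a, b, d, g} are all mutually reachable — one SCC of size 4.
{c, e, f} are all mutually reachable — one SCC of size 3.
{h} is an SCC by itself.
The largest has 4 vertices.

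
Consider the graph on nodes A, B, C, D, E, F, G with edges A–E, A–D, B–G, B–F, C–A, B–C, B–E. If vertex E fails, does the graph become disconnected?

Deleting E leaves 1 component (was 1) (its neighbors A, B remain connected to each other), so E is not a cut vertex.

No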